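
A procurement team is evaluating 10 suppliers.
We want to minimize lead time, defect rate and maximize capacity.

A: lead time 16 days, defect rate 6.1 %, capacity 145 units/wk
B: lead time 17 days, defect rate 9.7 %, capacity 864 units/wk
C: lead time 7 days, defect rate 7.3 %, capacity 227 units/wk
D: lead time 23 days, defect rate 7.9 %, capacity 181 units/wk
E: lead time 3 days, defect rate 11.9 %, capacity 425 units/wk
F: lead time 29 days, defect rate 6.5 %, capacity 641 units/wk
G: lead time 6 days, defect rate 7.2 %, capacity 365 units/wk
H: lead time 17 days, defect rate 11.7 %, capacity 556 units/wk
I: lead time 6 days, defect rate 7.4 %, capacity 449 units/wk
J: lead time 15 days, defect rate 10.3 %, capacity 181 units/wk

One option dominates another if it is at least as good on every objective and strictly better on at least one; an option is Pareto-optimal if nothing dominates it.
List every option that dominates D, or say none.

C: lead time 7≤23, defect rate 7.3≤7.9, capacity 227≥181 — dominates D.
G: lead time 6≤23, defect rate 7.2≤7.9, capacity 365≥181 — dominates D.
I: lead time 6≤23, defect rate 7.4≤7.9, capacity 449≥181 — dominates D.
Others (A, B, E, F, H, J) are each worse than D on at least one objective.

C, G, I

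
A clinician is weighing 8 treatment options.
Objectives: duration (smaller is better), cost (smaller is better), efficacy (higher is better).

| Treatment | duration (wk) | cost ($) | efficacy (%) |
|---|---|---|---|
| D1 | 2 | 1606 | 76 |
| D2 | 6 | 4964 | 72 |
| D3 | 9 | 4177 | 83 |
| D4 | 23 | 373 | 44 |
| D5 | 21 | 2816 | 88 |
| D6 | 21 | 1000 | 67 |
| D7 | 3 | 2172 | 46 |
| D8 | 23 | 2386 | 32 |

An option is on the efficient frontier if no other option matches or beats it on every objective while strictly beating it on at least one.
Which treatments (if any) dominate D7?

D1

D1: duration 2≤3, cost 1606≤2172, efficacy 76≥46 — dominates D7.
Others (D2, D3, D4, D5, D6, D8) are each worse than D7 on at least one objective.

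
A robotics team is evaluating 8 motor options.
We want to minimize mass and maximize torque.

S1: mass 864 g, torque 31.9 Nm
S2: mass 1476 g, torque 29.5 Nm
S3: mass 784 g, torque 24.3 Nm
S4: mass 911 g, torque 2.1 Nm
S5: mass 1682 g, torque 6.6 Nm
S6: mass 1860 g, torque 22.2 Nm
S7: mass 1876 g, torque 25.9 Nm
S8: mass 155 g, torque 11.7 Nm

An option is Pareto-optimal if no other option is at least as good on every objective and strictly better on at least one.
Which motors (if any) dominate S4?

S1, S3, S8

S1: mass 864≤911, torque 31.9≥2.1 — dominates S4.
S3: mass 784≤911, torque 24.3≥2.1 — dominates S4.
S8: mass 155≤911, torque 11.7≥2.1 — dominates S4.
Others (S2, S5, S6, S7) are each worse than S4 on at least one objective.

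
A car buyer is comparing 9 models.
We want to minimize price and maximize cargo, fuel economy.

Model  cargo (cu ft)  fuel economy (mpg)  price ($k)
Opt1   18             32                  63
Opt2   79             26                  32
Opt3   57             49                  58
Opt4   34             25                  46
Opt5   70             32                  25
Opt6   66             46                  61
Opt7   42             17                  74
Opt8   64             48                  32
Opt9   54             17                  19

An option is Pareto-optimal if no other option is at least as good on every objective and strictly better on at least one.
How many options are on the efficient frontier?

Opt1: dominated by Opt3 (cargo 57≥18, fuel economy 49≥32, price 58≤63).
Opt2: not dominated (best cargo).
Opt3: not dominated (best fuel economy).
Opt4: dominated by Opt2 (cargo 79≥34, fuel economy 26≥25, price 32≤46).
Opt5: not dominated.
Opt6: not dominated.
Opt7: dominated by Opt2 (cargo 79≥42, fuel economy 26≥17, price 32≤74).
Opt8: not dominated.
Opt9: not dominated (best price).
Pareto-optimal: Opt2, Opt3, Opt5, Opt6, Opt8, Opt9 → 6.

6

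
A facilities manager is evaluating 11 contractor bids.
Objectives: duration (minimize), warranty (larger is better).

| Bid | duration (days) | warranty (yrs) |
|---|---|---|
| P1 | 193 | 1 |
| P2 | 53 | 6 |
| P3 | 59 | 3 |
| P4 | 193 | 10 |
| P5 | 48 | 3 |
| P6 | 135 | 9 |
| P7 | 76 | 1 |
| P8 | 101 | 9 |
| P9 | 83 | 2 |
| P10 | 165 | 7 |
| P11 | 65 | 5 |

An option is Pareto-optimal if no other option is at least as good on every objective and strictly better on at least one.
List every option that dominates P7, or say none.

P2: duration 53≤76, warranty 6≥1 — dominates P7.
P3: duration 59≤76, warranty 3≥1 — dominates P7.
P5: duration 48≤76, warranty 3≥1 — dominates P7.
P11: duration 65≤76, warranty 5≥1 — dominates P7.
Others (P1, P4, P6, P8, P9, P10) are each worse than P7 on at least one objective.

P2, P3, P5, P11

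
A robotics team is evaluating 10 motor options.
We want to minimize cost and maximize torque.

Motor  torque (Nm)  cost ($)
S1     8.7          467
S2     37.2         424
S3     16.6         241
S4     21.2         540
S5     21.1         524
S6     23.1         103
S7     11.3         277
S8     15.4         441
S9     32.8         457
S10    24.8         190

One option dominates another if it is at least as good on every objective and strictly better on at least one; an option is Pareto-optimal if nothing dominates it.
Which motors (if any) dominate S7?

S3: torque 16.6≥11.3, cost 241≤277 — dominates S7.
S6: torque 23.1≥11.3, cost 103≤277 — dominates S7.
S10: torque 24.8≥11.3, cost 190≤277 — dominates S7.
Others (S1, S2, S4, S5, S8, S9) are each worse than S7 on at least one objective.

S3, S6, S10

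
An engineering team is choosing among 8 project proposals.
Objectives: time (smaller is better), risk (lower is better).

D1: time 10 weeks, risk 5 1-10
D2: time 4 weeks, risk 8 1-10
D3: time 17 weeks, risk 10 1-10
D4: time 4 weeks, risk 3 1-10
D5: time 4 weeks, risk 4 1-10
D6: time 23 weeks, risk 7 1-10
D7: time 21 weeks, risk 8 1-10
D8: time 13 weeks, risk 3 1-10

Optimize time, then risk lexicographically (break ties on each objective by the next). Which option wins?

D4

First minimize time: best is 4, kept {D2, D4, D5}.
Then minimize risk: best is 3, kept {D4}.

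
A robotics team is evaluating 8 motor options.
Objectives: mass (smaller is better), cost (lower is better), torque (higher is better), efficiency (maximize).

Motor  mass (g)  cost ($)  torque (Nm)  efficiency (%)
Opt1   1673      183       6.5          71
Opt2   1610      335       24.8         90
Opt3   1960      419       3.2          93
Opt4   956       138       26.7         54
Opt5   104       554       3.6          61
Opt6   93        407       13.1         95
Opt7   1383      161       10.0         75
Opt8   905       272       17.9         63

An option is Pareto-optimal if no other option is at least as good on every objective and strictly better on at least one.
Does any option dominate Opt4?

Opt1: worse on mass (1673 vs 956).
Opt2: worse on mass (1610 vs 956).
Opt3: worse on mass (1960 vs 956).
Opt5: worse on cost (554 vs 138).
Opt6: worse on cost (407 vs 138).
Opt7: worse on mass (1383 vs 956).
Opt8: worse on cost (272 vs 138).
No option is at least as good as Opt4 on every objective and strictly better on one.

No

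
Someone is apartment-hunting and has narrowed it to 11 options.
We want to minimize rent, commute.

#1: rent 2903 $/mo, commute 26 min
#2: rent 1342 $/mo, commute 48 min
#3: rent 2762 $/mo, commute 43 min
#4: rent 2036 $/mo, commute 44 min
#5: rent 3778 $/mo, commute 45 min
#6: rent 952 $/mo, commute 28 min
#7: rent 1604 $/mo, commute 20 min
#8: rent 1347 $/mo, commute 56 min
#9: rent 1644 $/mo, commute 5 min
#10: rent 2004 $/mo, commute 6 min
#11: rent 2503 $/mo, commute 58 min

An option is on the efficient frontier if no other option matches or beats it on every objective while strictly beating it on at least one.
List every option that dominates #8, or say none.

#2, #6

#2: rent 1342≤1347, commute 48≤56 — dominates #8.
#6: rent 952≤1347, commute 28≤56 — dominates #8.
Others (#1, #3, #4, #5, #7, #9, #10, #11) are each worse than #8 on at least one objective.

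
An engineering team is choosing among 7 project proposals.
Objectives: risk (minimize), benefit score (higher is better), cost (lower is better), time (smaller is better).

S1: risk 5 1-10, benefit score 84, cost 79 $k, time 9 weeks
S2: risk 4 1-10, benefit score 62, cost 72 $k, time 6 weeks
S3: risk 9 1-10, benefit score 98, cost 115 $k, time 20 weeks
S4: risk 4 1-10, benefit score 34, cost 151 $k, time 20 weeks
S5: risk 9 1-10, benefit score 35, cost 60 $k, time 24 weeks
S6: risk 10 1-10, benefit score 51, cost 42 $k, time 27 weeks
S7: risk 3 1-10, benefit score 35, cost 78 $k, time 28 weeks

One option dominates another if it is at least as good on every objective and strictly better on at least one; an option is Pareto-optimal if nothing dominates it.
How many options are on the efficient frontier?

S1: not dominated.
S2: not dominated (best time).
S3: not dominated (best benefit score).
S4: dominated by S2 (risk 4≤4, benefit score 62≥34, cost 72≤151, time 6≤20).
S5: not dominated.
S6: not dominated (best cost).
S7: not dominated (best risk).
Pareto-optimal: S1, S2, S3, S5, S6, S7 → 6.

6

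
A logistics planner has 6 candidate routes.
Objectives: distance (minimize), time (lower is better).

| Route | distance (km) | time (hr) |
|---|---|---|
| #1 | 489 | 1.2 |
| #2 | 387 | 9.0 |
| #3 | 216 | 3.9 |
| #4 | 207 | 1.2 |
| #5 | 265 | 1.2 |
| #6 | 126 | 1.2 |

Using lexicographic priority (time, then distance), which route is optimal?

First minimize time: best is 1.2, kept {#1, #4, #5, #6}.
Then minimize distance: best is 126, kept {#6}.

#6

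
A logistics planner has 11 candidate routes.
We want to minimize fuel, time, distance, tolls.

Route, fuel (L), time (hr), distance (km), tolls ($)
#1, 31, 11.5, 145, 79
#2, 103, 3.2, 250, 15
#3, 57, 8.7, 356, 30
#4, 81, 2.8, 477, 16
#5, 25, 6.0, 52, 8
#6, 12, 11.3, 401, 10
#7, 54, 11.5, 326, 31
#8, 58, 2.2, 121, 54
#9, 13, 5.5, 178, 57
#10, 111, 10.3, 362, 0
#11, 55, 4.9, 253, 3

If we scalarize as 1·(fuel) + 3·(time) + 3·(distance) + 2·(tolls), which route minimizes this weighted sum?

#5

#1: 1·31 + 3·11.5 + 3·145 + 2·79 = 658.5
#2: 1·103 + 3·3.2 + 3·250 + 2·15 = 892.6
#3: 1·57 + 3·8.7 + 3·356 + 2·30 = 1211.1
#4: 1·81 + 3·2.8 + 3·477 + 2·16 = 1552.4
#5: 1·25 + 3·6.0 + 3·52 + 2·8 = 215.0
#6: 1·12 + 3·11.3 + 3·401 + 2·10 = 1268.9
#7: 1·54 + 3·11.5 + 3·326 + 2·31 = 1128.5
#8: 1·58 + 3·2.2 + 3·121 + 2·54 = 535.6
#9: 1·13 + 3·5.5 + 3·178 + 2·57 = 677.5
#10: 1·111 + 3·10.3 + 3·362 + 2·0 = 1227.9
#11: 1·55 + 3·4.9 + 3·253 + 2·3 = 834.7
Lowest: #5 at 215.0.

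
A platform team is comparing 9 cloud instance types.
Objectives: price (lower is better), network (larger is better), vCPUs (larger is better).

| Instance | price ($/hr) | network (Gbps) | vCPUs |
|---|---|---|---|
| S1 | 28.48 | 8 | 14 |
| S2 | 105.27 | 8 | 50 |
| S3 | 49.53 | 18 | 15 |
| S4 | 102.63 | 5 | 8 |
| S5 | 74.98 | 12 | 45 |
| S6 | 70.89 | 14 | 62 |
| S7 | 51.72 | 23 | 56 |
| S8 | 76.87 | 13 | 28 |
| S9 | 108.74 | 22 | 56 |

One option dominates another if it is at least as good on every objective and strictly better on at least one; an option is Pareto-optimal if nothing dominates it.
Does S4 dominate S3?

S4 vs S3: S4 is worse on price (102.63 vs 49.53), so it does not dominate S3.

No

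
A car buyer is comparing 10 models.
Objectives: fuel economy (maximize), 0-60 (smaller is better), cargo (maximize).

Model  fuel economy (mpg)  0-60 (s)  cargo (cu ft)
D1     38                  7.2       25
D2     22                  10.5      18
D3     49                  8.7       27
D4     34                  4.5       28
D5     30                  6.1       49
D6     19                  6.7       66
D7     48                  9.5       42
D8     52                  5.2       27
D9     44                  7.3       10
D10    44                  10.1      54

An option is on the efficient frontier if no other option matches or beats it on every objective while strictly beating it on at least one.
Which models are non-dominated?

D1: dominated by D8 (fuel economy 52≥38, 0-60 5.2≤7.2, cargo 27≥25).
D2: dominated by D1 (fuel economy 38≥22, 0-60 7.2≤10.5, cargo 25≥18).
D3: dominated by D8 (fuel economy 52≥49, 0-60 5.2≤8.7, cargo 27≥27).
D4: not dominated (best 0-60).
D5: not dominated.
D6: not dominated (best cargo).
D7: not dominated.
D8: not dominated (best fuel economy).
D9: dominated by D8 (fuel economy 52≥44, 0-60 5.2≤7.3, cargo 27≥10).
D10: not dominated.

D4, D5, D6, D7, D8, D10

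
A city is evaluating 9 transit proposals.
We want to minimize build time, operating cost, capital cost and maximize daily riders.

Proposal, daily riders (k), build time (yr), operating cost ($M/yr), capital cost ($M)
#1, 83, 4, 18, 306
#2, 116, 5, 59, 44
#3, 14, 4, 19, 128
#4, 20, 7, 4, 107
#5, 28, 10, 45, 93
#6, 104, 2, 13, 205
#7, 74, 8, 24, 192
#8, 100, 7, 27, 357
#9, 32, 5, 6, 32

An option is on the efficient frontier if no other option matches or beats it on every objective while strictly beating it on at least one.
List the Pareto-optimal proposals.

#2, #3, #4, #6, #7, #9

#1: dominated by #6 (daily riders 104≥83, build time 2≤4, operating cost 13≤18, capital cost 205≤306).
#2: not dominated (best daily riders).
#3: not dominated.
#4: not dominated (best operating cost).
#5: dominated by #9 (daily riders 32≥28, build time 5≤10, operating cost 6≤45, capital cost 32≤93).
#6: not dominated (best build time).
#7: not dominated.
#8: dominated by #6 (daily riders 104≥100, build time 2≤7, operating cost 13≤27, capital cost 205≤357).
#9: not dominated (best capital cost).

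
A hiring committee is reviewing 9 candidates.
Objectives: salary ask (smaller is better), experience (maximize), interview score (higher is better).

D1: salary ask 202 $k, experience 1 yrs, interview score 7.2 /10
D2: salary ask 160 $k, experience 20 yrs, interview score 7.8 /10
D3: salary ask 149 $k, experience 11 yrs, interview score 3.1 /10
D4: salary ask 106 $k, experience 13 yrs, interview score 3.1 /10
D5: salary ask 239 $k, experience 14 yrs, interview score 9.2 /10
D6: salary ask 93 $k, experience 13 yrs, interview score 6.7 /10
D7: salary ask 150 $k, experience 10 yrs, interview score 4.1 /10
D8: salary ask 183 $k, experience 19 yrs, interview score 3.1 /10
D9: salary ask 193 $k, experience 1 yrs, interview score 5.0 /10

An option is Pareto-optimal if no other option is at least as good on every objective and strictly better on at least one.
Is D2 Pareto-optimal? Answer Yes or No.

D1: worse on salary ask (202 vs 160).
D3: worse on experience (11 vs 20).
D4: worse on experience (13 vs 20).
D5: worse on salary ask (239 vs 160).
D6: worse on experience (13 vs 20).
D7: worse on experience (10 vs 20).
D8: worse on salary ask (183 vs 160).
D9: worse on salary ask (193 vs 160).
No option is at least as good as D2 on every objective and strictly better on one.

Yes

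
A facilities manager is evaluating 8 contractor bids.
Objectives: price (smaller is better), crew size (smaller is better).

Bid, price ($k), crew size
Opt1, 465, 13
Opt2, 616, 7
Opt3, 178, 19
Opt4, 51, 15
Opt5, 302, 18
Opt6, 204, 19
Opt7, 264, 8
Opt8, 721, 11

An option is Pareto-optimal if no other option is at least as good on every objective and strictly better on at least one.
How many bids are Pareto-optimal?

3

Opt1: dominated by Opt7 (price 264≤465, crew size 8≤13).
Opt2: not dominated (best crew size).
Opt3: dominated by Opt4 (price 51≤178, crew size 15≤19).
Opt4: not dominated (best price).
Opt5: dominated by Opt4 (price 51≤302, crew size 15≤18).
Opt6: dominated by Opt3 (price 178≤204, crew size 19≤19).
Opt7: not dominated.
Opt8: dominated by Opt2 (price 616≤721, crew size 7≤11).
Pareto-optimal: Opt2, Opt4, Opt7 → 3.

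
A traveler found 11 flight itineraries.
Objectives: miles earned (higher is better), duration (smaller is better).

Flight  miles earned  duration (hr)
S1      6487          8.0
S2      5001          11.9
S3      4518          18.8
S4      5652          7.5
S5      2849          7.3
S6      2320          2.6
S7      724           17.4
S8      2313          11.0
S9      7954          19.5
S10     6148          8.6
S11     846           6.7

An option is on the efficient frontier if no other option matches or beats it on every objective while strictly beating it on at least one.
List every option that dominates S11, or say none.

S6

S6: miles earned 2320≥846, duration 2.6≤6.7 — dominates S11.
Others (S1, S2, S3, S4, S5, S7, S8, S9, S10) are each worse than S11 on at least one objective.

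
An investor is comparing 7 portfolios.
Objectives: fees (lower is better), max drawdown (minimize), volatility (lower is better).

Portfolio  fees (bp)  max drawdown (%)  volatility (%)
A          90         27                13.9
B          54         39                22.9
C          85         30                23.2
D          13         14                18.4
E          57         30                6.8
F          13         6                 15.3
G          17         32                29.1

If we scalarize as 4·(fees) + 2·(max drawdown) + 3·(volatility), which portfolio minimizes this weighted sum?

A: 4·90 + 2·27 + 3·13.9 = 455.7
B: 4·54 + 2·39 + 3·22.9 = 362.7
C: 4·85 + 2·30 + 3·23.2 = 469.6
D: 4·13 + 2·14 + 3·18.4 = 135.2
E: 4·57 + 2·30 + 3·6.8 = 308.4
F: 4·13 + 2·6 + 3·15.3 = 109.9
G: 4·17 + 2·32 + 3·29.1 = 219.3
Lowest: F at 109.9.

F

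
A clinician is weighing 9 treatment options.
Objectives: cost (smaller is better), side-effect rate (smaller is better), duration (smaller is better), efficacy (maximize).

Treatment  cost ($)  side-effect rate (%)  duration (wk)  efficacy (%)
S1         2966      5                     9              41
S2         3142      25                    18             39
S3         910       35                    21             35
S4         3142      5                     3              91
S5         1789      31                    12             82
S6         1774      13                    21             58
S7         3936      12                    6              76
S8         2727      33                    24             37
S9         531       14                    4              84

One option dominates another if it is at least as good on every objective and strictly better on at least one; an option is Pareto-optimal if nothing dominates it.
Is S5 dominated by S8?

No

S8 vs S5: S8 is worse on cost (2727 vs 1789), so it does not dominate S5.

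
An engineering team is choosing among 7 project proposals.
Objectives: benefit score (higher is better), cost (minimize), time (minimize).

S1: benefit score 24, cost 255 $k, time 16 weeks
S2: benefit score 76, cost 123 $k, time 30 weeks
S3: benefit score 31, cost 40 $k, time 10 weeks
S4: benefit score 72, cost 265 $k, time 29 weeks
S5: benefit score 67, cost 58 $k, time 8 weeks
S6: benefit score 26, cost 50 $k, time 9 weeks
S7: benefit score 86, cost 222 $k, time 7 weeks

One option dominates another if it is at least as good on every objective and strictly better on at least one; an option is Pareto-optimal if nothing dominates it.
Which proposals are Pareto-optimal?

S2, S3, S5, S6, S7

S1: dominated by S3 (benefit score 31≥24, cost 40≤255, time 10≤16).
S2: not dominated.
S3: not dominated (best cost).
S4: dominated by S7 (benefit score 86≥72, cost 222≤265, time 7≤29).
S5: not dominated.
S6: not dominated.
S7: not dominated (best benefit score).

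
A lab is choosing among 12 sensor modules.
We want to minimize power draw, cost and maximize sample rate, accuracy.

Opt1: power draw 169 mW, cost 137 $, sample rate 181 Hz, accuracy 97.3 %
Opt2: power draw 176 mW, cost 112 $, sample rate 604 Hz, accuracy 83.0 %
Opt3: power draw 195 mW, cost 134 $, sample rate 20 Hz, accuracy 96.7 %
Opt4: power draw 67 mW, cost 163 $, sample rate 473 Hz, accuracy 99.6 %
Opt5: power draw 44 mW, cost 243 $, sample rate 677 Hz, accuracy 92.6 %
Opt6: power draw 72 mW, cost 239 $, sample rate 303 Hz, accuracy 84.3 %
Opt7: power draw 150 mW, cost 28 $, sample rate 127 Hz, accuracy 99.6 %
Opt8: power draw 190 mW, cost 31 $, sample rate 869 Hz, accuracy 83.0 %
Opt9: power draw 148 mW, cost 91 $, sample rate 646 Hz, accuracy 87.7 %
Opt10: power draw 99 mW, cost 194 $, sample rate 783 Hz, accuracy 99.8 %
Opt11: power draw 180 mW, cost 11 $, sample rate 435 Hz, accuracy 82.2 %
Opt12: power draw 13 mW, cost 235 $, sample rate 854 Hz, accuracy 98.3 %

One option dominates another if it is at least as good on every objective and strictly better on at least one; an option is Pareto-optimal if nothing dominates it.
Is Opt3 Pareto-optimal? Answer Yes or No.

Opt7 vs Opt3: power draw 150≤195, cost 28≤134, sample rate 127≥20, accuracy 99.6≥96.7 — Opt7 is at least as good on every objective and strictly better on at least one, so Opt7 dominates Opt3.

No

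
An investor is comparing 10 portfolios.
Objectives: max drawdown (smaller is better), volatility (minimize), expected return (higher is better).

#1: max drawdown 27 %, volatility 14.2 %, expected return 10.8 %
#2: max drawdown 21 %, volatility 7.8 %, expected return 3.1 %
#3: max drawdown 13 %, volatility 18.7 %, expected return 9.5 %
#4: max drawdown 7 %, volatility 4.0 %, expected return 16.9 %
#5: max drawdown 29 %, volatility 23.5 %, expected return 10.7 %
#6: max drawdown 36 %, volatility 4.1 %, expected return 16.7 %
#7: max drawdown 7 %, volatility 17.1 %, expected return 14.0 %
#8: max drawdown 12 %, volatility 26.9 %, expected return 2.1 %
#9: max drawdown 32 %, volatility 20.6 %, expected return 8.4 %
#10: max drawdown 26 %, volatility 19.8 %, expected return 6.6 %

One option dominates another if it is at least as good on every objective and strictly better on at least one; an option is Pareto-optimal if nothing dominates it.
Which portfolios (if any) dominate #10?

#3: max drawdown 13≤26, volatility 18.7≤19.8, expected return 9.5≥6.6 — dominates #10.
#4: max drawdown 7≤26, volatility 4.0≤19.8, expected return 16.9≥6.6 — dominates #10.
#7: max drawdown 7≤26, volatility 17.1≤19.8, expected return 14.0≥6.6 — dominates #10.
Others (#1, #2, #5, #6, #8, #9) are each worse than #10 on at least one objective.

#3, #4, #7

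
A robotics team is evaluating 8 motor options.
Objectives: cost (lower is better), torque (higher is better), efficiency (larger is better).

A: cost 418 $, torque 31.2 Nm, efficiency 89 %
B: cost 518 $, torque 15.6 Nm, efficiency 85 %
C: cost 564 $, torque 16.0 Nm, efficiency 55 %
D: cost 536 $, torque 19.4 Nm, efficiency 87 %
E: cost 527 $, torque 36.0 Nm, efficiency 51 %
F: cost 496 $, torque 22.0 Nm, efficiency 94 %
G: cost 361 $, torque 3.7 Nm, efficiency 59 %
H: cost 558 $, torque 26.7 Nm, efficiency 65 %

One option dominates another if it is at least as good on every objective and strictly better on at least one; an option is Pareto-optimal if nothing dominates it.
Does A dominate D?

A vs D: cost 418≤536, torque 31.2≥19.4, efficiency 89≥87 — A is at least as good on every objective with at least one strict improvement.

Yes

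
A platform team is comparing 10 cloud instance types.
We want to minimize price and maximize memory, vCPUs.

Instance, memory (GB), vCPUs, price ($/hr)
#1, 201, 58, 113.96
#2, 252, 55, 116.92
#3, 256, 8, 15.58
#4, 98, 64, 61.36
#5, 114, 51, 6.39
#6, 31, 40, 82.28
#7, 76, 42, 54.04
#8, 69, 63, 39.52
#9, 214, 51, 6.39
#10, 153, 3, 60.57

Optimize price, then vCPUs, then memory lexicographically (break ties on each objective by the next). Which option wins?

#9

First minimize price: best is 6.39, kept {#5, #9}.
Then maximize vCPUs: best is 51, kept {#5, #9}.
Then maximize memory: best is 214, kept {#9}.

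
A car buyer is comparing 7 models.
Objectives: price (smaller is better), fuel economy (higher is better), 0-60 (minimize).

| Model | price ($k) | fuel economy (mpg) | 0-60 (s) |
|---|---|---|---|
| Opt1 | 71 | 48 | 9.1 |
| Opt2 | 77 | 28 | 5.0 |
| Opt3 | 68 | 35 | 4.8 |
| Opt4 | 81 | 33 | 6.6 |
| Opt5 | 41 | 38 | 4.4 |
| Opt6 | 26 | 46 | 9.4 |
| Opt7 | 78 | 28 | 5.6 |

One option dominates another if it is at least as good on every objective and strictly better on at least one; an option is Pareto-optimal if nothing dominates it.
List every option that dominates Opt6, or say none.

none

Opt1: worse on price (71 vs 26).
Opt2: worse on price (77 vs 26).
Opt3: worse on price (68 vs 26).
Opt4: worse on price (81 vs 26).
Opt5: worse on price (41 vs 26).
Opt7: worse on price (78 vs 26).
No option dominates Opt6.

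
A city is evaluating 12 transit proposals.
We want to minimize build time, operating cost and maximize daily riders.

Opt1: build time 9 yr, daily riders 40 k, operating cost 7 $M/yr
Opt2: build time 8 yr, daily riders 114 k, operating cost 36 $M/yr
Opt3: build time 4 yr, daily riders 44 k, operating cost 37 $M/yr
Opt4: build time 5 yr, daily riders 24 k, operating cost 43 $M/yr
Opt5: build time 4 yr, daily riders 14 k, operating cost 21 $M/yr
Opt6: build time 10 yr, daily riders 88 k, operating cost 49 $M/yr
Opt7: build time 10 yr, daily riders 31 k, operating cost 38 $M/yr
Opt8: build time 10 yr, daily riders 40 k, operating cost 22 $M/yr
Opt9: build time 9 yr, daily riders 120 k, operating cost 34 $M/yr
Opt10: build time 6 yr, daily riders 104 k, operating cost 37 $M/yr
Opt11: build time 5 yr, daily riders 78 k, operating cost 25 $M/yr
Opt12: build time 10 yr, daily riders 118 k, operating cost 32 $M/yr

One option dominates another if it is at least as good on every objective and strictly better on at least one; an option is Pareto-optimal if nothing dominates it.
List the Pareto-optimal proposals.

Opt1, Opt2, Opt3, Opt5, Opt9, Opt10, Opt11, Opt12

Opt1: not dominated (best operating cost).
Opt2: not dominated.
Opt3: not dominated.
Opt4: dominated by Opt3 (build time 4≤5, daily riders 44≥24, operating cost 37≤43).
Opt5: not dominated.
Opt6: dominated by Opt2 (build time 8≤10, daily riders 114≥88, operating cost 36≤49).
Opt7: dominated by Opt1 (build time 9≤10, daily riders 40≥31, operating cost 7≤38).
Opt8: dominated by Opt1 (build time 9≤10, daily riders 40≥40, operating cost 7≤22).
Opt9: not dominated (best daily riders).
Opt10: not dominated.
Opt11: not dominated.
Opt12: not dominated.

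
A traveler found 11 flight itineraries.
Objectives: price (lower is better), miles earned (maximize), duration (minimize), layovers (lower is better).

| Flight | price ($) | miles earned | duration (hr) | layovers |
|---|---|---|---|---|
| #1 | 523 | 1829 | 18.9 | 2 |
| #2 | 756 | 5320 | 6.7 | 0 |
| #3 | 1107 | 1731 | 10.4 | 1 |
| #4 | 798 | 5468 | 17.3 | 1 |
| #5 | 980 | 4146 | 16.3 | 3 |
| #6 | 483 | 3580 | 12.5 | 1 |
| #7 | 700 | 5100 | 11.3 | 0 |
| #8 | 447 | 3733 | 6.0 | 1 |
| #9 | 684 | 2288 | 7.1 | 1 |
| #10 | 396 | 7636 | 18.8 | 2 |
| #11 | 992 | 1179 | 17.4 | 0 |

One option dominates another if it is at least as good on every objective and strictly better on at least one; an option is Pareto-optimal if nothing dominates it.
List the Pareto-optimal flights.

#1: dominated by #6 (price 483≤523, miles earned 3580≥1829, duration 12.5≤18.9, layovers 1≤2).
#2: not dominated.
#3: dominated by #2 (price 756≤1107, miles earned 5320≥1731, duration 6.7≤10.4, layovers 0≤1).
#4: not dominated.
#5: dominated by #2 (price 756≤980, miles earned 5320≥4146, duration 6.7≤16.3, layovers 0≤3).
#6: dominated by #8 (price 447≤483, miles earned 3733≥3580, duration 6.0≤12.5, layovers 1≤1).
#7: not dominated.
#8: not dominated (best duration).
#9: dominated by #8 (price 447≤684, miles earned 3733≥2288, duration 6.0≤7.1, layovers 1≤1).
#10: not dominated (best price).
#11: dominated by #2 (price 756≤992, miles earned 5320≥1179, duration 6.7≤17.4, layovers 0≤0).

#2, #4, #7, #8, #10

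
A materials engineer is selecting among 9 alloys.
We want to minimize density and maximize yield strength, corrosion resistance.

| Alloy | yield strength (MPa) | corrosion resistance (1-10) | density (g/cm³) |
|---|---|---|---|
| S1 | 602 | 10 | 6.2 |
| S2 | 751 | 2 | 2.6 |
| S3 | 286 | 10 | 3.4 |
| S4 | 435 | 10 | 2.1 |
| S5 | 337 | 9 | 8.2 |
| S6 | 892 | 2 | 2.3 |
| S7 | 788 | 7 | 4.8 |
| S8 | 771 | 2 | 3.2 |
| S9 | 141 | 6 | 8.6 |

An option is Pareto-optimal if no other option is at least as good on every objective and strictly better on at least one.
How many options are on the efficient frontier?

S1: not dominated.
S2: dominated by S6 (yield strength 892≥751, corrosion resistance 2≥2, density 2.3≤2.6).
S3: dominated by S4 (yield strength 435≥286, corrosion resistance 10≥10, density 2.1≤3.4).
S4: not dominated (best density).
S5: dominated by S1 (yield strength 602≥337, corrosion resistance 10≥9, density 6.2≤8.2).
S6: not dominated (best yield strength).
S7: not dominated.
S8: dominated by S6 (yield strength 892≥771, corrosion resistance 2≥2, density 2.3≤3.2).
S9: dominated by S1 (yield strength 602≥141, corrosion resistance 10≥6, density 6.2≤8.6).
Pareto-optimal: S1, S4, S6, S7 → 4.

4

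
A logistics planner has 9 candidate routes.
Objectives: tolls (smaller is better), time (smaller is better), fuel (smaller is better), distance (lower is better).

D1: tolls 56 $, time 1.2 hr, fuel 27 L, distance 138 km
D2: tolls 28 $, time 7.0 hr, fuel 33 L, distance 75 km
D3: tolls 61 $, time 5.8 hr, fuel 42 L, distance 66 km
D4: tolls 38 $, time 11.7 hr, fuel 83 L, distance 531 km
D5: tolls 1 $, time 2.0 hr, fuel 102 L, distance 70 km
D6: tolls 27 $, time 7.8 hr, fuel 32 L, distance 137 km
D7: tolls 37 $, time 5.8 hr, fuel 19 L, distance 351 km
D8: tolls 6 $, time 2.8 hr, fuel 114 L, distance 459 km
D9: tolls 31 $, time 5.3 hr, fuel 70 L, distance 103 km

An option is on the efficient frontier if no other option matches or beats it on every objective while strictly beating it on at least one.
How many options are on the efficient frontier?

D1: not dominated (best time).
D2: not dominated.
D3: not dominated (best distance).
D4: dominated by D2 (tolls 28≤38, time 7.0≤11.7, fuel 33≤83, distance 75≤531).
D5: not dominated (best tolls).
D6: not dominated.
D7: not dominated (best fuel).
D8: dominated by D5 (tolls 1≤6, time 2.0≤2.8, fuel 102≤114, distance 70≤459).
D9: not dominated.
Pareto-optimal: D1, D2, D3, D5, D6, D7, D9 → 7.

7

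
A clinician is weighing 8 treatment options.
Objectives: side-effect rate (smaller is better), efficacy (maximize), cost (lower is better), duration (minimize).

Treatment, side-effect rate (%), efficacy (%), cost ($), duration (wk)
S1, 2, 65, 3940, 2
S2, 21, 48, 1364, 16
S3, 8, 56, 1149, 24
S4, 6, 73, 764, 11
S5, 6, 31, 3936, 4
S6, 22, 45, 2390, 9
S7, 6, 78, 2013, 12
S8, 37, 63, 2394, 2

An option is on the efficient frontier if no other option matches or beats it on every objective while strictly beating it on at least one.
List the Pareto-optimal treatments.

S1: not dominated (best side-effect rate).
S2: dominated by S4 (side-effect rate 6≤21, efficacy 73≥48, cost 764≤1364, duration 11≤16).
S3: dominated by S4 (side-effect rate 6≤8, efficacy 73≥56, cost 764≤1149, duration 11≤24).
S4: not dominated (best cost).
S5: not dominated.
S6: not dominated.
S7: not dominated (best efficacy).
S8: not dominated.

S1, S4, S5, S6, S7, S8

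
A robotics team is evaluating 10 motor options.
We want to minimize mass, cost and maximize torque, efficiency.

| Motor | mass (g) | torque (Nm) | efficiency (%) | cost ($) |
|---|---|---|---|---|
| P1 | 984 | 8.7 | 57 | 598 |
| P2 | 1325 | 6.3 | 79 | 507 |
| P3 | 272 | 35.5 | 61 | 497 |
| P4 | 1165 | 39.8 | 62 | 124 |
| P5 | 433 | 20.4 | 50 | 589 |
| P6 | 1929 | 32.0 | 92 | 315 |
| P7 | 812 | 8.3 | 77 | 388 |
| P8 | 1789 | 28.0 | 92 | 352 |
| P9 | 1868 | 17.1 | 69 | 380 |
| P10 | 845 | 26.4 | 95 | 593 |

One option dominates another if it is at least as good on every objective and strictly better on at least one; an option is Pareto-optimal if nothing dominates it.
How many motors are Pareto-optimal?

7

P1: dominated by P3 (mass 272≤984, torque 35.5≥8.7, efficiency 61≥57, cost 497≤598).
P2: not dominated.
P3: not dominated (best mass).
P4: not dominated (best torque).
P5: dominated by P3 (mass 272≤433, torque 35.5≥20.4, efficiency 61≥50, cost 497≤589).
P6: not dominated.
P7: not dominated.
P8: not dominated.
P9: dominated by P8 (mass 1789≤1868, torque 28.0≥17.1, efficiency 92≥69, cost 352≤380).
P10: not dominated (best efficiency).
Pareto-optimal: P2, P3, P4, P6, P7, P8, P10 → 7.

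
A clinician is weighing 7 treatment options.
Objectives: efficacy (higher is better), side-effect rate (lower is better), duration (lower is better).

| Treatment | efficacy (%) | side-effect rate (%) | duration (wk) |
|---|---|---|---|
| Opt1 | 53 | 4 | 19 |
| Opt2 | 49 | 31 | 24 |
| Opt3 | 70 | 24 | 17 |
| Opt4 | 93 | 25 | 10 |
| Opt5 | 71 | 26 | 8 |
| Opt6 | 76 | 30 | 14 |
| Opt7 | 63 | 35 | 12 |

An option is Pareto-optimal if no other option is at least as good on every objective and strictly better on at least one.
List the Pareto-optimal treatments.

Opt1, Opt3, Opt4, Opt5

Opt1: not dominated (best side-effect rate).
Opt2: dominated by Opt1 (efficacy 53≥49, side-effect rate 4≤31, duration 19≤24).
Opt3: not dominated.
Opt4: not dominated (best efficacy).
Opt5: not dominated (best duration).
Opt6: dominated by Opt4 (efficacy 93≥76, side-effect rate 25≤30, duration 10≤14).
Opt7: dominated by Opt4 (efficacy 93≥63, side-effect rate 25≤35, duration 10≤12).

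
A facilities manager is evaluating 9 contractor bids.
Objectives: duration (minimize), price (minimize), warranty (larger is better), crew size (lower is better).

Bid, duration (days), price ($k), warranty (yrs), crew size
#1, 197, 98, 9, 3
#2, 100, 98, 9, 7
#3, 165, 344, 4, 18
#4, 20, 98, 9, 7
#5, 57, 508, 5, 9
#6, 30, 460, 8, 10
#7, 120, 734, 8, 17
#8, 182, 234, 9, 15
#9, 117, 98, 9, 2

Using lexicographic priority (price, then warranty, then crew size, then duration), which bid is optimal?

#9

First minimize price: best is 98, kept {#1, #2, #4, #9}.
Then maximize warranty: best is 9, kept {#1, #2, #4, #9}.
Then minimize crew size: best is 2, kept {#9}.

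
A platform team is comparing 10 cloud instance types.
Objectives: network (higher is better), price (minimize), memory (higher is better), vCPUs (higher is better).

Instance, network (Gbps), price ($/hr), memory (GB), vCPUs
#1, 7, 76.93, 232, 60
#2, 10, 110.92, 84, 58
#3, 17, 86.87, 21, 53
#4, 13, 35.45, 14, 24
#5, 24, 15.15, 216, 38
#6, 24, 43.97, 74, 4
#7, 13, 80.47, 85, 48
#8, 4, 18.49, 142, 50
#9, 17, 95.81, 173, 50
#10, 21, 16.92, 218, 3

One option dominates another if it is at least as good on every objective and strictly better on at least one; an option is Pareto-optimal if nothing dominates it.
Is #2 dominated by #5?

#5 vs #2: #5 is worse on vCPUs (38 vs 58), so it does not dominate #2.

No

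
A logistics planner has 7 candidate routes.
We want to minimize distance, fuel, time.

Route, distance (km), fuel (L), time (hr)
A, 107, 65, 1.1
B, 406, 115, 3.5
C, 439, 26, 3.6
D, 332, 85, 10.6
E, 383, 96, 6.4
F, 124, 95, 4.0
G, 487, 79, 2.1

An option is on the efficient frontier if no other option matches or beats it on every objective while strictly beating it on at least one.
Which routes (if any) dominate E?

A: distance 107≤383, fuel 65≤96, time 1.1≤6.4 — dominates E.
F: distance 124≤383, fuel 95≤96, time 4.0≤6.4 — dominates E.
Others (B, C, D, G) are each worse than E on at least one objective.

A, F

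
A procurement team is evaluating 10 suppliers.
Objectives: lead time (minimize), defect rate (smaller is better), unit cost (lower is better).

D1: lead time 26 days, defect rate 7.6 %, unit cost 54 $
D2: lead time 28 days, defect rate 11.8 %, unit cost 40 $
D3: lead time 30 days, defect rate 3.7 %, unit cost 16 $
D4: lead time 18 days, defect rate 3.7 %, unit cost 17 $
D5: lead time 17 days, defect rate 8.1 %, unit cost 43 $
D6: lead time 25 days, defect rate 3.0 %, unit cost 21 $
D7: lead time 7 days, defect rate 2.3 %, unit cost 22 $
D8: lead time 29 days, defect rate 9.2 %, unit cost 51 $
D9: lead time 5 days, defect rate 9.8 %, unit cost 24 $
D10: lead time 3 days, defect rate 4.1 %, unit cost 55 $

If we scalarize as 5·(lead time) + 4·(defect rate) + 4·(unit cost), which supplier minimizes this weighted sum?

D1: 5·26 + 4·7.6 + 4·54 = 376.4
D2: 5·28 + 4·11.8 + 4·40 = 347.2
D3: 5·30 + 4·3.7 + 4·16 = 228.8
D4: 5·18 + 4·3.7 + 4·17 = 172.8
D5: 5·17 + 4·8.1 + 4·43 = 289.4
D6: 5·25 + 4·3.0 + 4·21 = 221.0
D7: 5·7 + 4·2.3 + 4·22 = 132.2
D8: 5·29 + 4·9.2 + 4·51 = 385.8
D9: 5·5 + 4·9.8 + 4·24 = 160.2
D10: 5·3 + 4·4.1 + 4·55 = 251.4
Lowest: D7 at 132.2.

D7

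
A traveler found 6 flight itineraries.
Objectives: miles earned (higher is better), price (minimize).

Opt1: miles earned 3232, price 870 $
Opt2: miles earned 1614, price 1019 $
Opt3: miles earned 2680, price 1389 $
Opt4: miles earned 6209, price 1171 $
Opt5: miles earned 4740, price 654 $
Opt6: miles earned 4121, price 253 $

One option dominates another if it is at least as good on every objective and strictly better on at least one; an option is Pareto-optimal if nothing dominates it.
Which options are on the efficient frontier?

Opt4, Opt5, Opt6

Opt1: dominated by Opt5 (miles earned 4740≥3232, price 654≤870).
Opt2: dominated by Opt1 (miles earned 3232≥1614, price 870≤1019).
Opt3: dominated by Opt1 (miles earned 3232≥2680, price 870≤1389).
Opt4: not dominated (best miles earned).
Opt5: not dominated.
Opt6: not dominated (best price).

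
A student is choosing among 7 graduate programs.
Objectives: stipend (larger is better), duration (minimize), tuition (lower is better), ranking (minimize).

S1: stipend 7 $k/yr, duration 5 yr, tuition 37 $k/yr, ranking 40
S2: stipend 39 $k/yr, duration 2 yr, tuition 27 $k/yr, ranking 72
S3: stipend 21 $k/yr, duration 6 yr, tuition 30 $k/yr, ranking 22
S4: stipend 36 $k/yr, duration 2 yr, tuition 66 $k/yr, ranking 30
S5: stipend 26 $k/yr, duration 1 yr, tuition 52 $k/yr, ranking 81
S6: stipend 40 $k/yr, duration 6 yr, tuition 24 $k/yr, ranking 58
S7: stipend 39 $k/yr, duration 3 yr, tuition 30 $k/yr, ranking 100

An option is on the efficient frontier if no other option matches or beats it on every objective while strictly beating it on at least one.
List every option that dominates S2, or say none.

S1: worse on stipend (7 vs 39).
S3: worse on stipend (21 vs 39).
S4: worse on stipend (36 vs 39).
S5: worse on stipend (26 vs 39).
S6: worse on duration (6 vs 2).
S7: worse on duration (3 vs 2).
No option dominates S2.

none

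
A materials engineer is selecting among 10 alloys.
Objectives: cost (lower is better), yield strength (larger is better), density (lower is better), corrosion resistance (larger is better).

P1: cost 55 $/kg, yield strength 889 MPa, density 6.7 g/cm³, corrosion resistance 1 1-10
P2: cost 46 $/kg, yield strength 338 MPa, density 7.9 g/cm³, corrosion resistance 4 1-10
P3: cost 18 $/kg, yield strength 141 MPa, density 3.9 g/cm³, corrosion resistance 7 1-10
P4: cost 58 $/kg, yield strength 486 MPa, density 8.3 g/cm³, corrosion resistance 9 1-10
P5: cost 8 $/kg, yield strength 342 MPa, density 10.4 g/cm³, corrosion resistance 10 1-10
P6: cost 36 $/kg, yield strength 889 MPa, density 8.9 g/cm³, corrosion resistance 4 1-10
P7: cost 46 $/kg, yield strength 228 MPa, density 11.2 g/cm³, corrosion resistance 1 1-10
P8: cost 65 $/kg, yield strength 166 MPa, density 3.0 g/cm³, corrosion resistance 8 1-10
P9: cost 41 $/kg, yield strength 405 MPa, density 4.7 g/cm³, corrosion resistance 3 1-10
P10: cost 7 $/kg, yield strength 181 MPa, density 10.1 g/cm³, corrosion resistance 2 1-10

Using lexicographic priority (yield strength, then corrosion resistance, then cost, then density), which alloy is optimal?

First maximize yield strength: best is 889, kept {P1, P6}.
Then maximize corrosion resistance: best is 4, kept {P6}.

P6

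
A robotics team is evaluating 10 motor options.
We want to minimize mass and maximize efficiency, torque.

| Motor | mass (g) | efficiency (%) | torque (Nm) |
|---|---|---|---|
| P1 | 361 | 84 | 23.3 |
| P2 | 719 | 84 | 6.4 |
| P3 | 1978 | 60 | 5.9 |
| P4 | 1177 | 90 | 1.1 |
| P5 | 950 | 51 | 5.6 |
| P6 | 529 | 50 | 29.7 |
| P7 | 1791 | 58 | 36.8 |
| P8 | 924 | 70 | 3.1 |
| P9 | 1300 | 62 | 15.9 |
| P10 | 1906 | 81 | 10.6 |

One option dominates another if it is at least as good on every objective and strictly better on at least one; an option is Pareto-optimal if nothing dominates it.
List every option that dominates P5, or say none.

P1, P2

P1: mass 361≤950, efficiency 84≥51, torque 23.3≥5.6 — dominates P5.
P2: mass 719≤950, efficiency 84≥51, torque 6.4≥5.6 — dominates P5.
Others (P3, P4, P6, P7, P8, P9, P10) are each worse than P5 on at least one objective.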